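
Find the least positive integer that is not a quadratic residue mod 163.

(2/163) = −1, so 2 is the smallest positive non-residue mod 163.

2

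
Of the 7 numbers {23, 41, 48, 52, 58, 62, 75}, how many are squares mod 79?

3

(23/79) = +1 → QR.
(41/79) = -1 → non-residue.
(48/79) = -1 → non-residue.
(52/79) = +1 → QR.
(58/79) = -1 → non-residue.
(62/79) = +1 → QR.
(75/79) = -1 → non-residue.
Total quadratic residues among the 7: 3.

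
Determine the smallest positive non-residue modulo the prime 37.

2

(2/37) = −1, so 2 is the smallest positive non-residue mod 37.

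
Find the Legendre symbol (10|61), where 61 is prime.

-1

Pull out 2: since 61 ≡ 5 (mod 8), (2/61) = -1.
Reciprocity: 5 ≡ 1 and 61 ≡ 1 (mod 4), so (5/61) = +(61/5).
Reduce top mod 5: now compute (1/5).
Reached (1/5) = 1. Collecting the sign flips along the way, the symbol is -1.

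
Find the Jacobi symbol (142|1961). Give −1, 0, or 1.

-1

Pull out 2: since 1961 ≡ 1 (mod 8), (2/1961) = +1.
Reciprocity: 71 ≡ 3 and 1961 ≡ 1 (mod 4), so (71/1961) = +(1961/71).
Reduce top mod 71: now compute (44/71).
Pull out 2^2: since 71 ≡ 7 (mod 8), (2/71) = +1, so (2/71)^2 = +1.
Reciprocity: 11 ≡ 3 and 71 ≡ 3 (mod 4), so (11/71) = −(71/11).
Reduce top mod 11: now compute (5/11).
Reciprocity: 5 ≡ 1 and 11 ≡ 3 (mod 4), so (5/11) = +(11/5).
Reduce top mod 5: now compute (1/5).
Reached (1/5) = 1. Collecting the sign flips along the way, the symbol is -1.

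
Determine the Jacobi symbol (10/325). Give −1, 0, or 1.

0

Pull out 2: since 325 ≡ 5 (mod 8), (2/325) = -1.
Reciprocity: 5 ≡ 1 and 325 ≡ 1 (mod 4), so (5/325) = +(325/5).
Reduce top mod 5: now compute (0/5).
Top reduces to 0: gcd > 1, so the symbol is 0.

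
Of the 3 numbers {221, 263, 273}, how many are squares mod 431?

3

(221/431) = +1 → QR.
(263/431) = +1 → QR.
(273/431) = +1 → QR.
Total quadratic residues among the 3: 3.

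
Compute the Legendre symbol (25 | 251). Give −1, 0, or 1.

Euler's criterion: (25/251) ≡ 25^125 (mod 251).
25^2 ≡ 123 (mod 251)
25^4 ≡ 69 (mod 251)
25^8 ≡ 243 (mod 251)
25^16 ≡ 64 (mod 251)
25^32 ≡ 80 (mod 251)
25^64 ≡ 125 (mod 251)
25^125 = 25^(64+32+16+8+4+1) ≡ 1 (mod 251).
Result is 1, so (25/251) = 1.

1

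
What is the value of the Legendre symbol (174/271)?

1

Pull out 2: since 271 ≡ 7 (mod 8), (2/271) = +1.
Reciprocity: 87 ≡ 3 and 271 ≡ 3 (mod 4), so (87/271) = −(271/87).
Reduce top mod 87: now compute (10/87).
Pull out 2: since 87 ≡ 7 (mod 8), (2/87) = +1.
Reciprocity: 5 ≡ 1 and 87 ≡ 3 (mod 4), so (5/87) = +(87/5).
Reduce top mod 5: now compute (2/5).
Pull out 2: since 5 ≡ 5 (mod 8), (2/5) = -1.
Reached (1/5) = 1. Collecting the sign flips along the way, the symbol is +1.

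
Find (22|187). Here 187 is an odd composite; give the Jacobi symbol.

Pull out 2: since 187 ≡ 3 (mod 8), (2/187) = -1.
Reciprocity: 11 ≡ 3 and 187 ≡ 3 (mod 4), so (11/187) = −(187/11).
Reduce top mod 11: now compute (0/11).
Top reduces to 0: gcd > 1, so the symbol is 0.

0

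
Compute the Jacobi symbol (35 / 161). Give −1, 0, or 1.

Reciprocity: 35 ≡ 3 and 161 ≡ 1 (mod 4), so (35/161) = +(161/35).
Reduce top mod 35: now compute (21/35).
Reciprocity: 21 ≡ 1 and 35 ≡ 3 (mod 4), so (21/35) = +(35/21).
Reduce top mod 21: now compute (14/21).
Pull out 2: since 21 ≡ 5 (mod 8), (2/21) = -1.
Reciprocity: 7 ≡ 3 and 21 ≡ 1 (mod 4), so (7/21) = +(21/7).
Reduce top mod 7: now compute (0/7).
Top reduces to 0: gcd > 1, so the symbol is 0.

0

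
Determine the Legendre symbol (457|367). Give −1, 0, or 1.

Euler's criterion: (457/367) ≡ 90^183 (mod 367).
90^2 ≡ 26 (mod 367)
90^4 ≡ 309 (mod 367)
90^8 ≡ 61 (mod 367)
90^16 ≡ 51 (mod 367)
90^32 ≡ 32 (mod 367)
90^64 ≡ 290 (mod 367)
90^128 ≡ 57 (mod 367)
90^183 = 90^(128+32+16+4+2+1) ≡ 366 (mod 367).
Result is 366 ≡ −1, so (457/367) = −1.

-1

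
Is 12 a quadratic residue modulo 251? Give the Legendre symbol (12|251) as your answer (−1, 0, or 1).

1

Euler's criterion: (12/251) ≡ 12^125 (mod 251).
12^2 ≡ 144 (mod 251)
12^4 ≡ 154 (mod 251)
12^8 ≡ 122 (mod 251)
12^16 ≡ 75 (mod 251)
12^32 ≡ 103 (mod 251)
12^64 ≡ 67 (mod 251)
12^125 = 12^(64+32+16+8+4+1) ≡ 1 (mod 251).
Result is 1, so (12/251) = 1.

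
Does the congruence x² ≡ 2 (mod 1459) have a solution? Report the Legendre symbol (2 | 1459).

-1

Pull out 2: since 1459 ≡ 3 (mod 8), (2/1459) = -1.
Reached (1/1459) = 1. Collecting the sign flips along the way, the symbol is -1.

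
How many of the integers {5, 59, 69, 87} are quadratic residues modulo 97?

0

(5/97) = -1 → non-residue.
(59/97) = -1 → non-residue.
(69/97) = -1 → non-residue.
(87/97) = -1 → non-residue.
Total quadratic residues among the 4: 0.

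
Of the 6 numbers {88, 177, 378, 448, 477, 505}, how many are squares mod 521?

(88/521) = +1 → QR.
(177/521) = -1 → non-residue.
(378/521) = +1 → QR.
(448/521) = -1 → non-residue.
(477/521) = +1 → QR.
(505/521) = +1 → QR.
Total quadratic residues among the 6: 4.

4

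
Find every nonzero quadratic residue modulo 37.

Square k = 1,…,18 (k and 37−k give the same square):
1²=1, 2²=4, 3²=9, 4²=16, 5²=25, 6²=36, 7²≡12, 8²≡27, 9²≡7, 10²≡26, 11²≡10, 12²≡33, 13²≡21, 14²≡11, 15²≡3, 16²≡34, 17²≡30, 18²≡28 (mod 37).
So the quadratic residues mod 37 are {1, 3, 4, 7, 9, 10, 11, 12, 16, 21, 25, 26, 27, 28, 30, 33, 34, 36}.

1,3,4,7,9,10,11,12,16,21,25,26,27,28,30,33,34,36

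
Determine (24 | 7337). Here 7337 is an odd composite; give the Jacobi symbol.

Pull out 2^3: since 7337 ≡ 1 (mod 8), (2/7337) = +1, so (2/7337)^3 = +1.
Reciprocity: 3 ≡ 3 and 7337 ≡ 1 (mod 4), so (3/7337) = +(7337/3).
Reduce top mod 3: now compute (2/3).
Pull out 2: since 3 ≡ 3 (mod 8), (2/3) = -1.
Reached (1/3) = 1. Collecting the sign flips along the way, the symbol is -1.

-1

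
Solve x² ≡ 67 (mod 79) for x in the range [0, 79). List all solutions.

Since 79 ≡ 3 (mod 4), a square root of 67 is 67^((79+1)/4) = 67^20 mod 79.
Repeated squaring: 67^2≡65, 67^4≡38, 67^8≡22, 67^16≡10 (mod 79).
67^20 = 67^(16+4) ≡ 64 (mod 79).
Check: 64² = 4096 ≡ 67 (mod 79). The two roots are 15 and 64.

15, 64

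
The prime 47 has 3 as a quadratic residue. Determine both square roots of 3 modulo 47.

Since 47 ≡ 3 (mod 4), a square root of 3 is 3^((47+1)/4) = 3^12 mod 47.
Repeated squaring: 3^2≡9, 3^4≡34, 3^8≡28 (mod 47).
3^12 = 3^(8+4) ≡ 12 (mod 47).
Check: 12² = 144 ≡ 3 (mod 47). The two roots are 12 and 35.

12, 35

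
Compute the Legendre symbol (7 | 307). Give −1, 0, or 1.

1

Euler's criterion: (7/307) ≡ 7^153 (mod 307).
7^2 ≡ 49 (mod 307)
7^4 ≡ 252 (mod 307)
7^8 ≡ 262 (mod 307)
7^16 ≡ 183 (mod 307)
7^32 ≡ 26 (mod 307)
7^64 ≡ 62 (mod 307)
7^128 ≡ 160 (mod 307)
7^153 = 7^(128+16+8+1) ≡ 1 (mod 307).
Result is 1, so (7/307) = 1.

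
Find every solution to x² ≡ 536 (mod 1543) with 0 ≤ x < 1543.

556, 987

Since 1543 ≡ 3 (mod 4), a square root of 536 is 536^((1543+1)/4) = 536^386 mod 1543.
Repeated squaring: 536^2≡298, 536^4≡853, 536^8≡856, 536^16≡1354, 536^32≡232, 536^64≡1362, 536^128≡358, 536^256≡95 (mod 1543).
536^386 = 536^(256+128+2) ≡ 556 (mod 1543).
Check: 556² = 309136 ≡ 536 (mod 1543). The two roots are 556 and 987.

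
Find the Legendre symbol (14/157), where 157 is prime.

Pull out 2: since 157 ≡ 5 (mod 8), (2/157) = -1.
Reciprocity: 7 ≡ 3 and 157 ≡ 1 (mod 4), so (7/157) = +(157/7).
Reduce top mod 7: now compute (3/7).
Reciprocity: 3 ≡ 3 and 7 ≡ 3 (mod 4), so (3/7) = −(7/3).
Reduce top mod 3: now compute (1/3).
Reached (1/3) = 1. Collecting the sign flips along the way, the symbol is +1.

1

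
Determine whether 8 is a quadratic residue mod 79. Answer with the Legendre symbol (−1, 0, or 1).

Euler's criterion: (8/79) ≡ 8^39 (mod 79).
8^2 ≡ 64 (mod 79)
8^4 ≡ 67 (mod 79)
8^8 ≡ 65 (mod 79)
8^16 ≡ 38 (mod 79)
8^32 ≡ 22 (mod 79)
8^39 = 8^(32+4+2+1) ≡ 1 (mod 79).
Result is 1, so (8/79) = 1.

1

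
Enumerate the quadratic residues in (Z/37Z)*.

Square k = 1,…,18 (k and 37−k give the same square):
1²=1, 2²=4, 3²=9, 4²=16, 5²=25, 6²=36, 7²≡12, 8²≡27, 9²≡7, 10²≡26, 11²≡10, 12²≡33, 13²≡21, 14²≡11, 15²≡3, 16²≡34, 17²≡30, 18²≡28 (mod 37).
So the quadratic residues mod 37 are {1, 3, 4, 7, 9, 10, 11, 12, 16, 21, 25, 26, 27, 28, 30, 33, 34, 36}.

1, 3, 4, 7, 9, 10, 11, 12, 16, 21, 25, 26, 27, 28, 30, 33, 34, 36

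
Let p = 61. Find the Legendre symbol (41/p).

Euler's criterion: (41/61) ≡ 41^30 (mod 61).
41^2 ≡ 34 (mod 61)
41^4 ≡ 58 (mod 61)
41^8 ≡ 9 (mod 61)
41^16 ≡ 20 (mod 61)
41^30 = 41^(16+8+4+2) ≡ 1 (mod 61).
Result is 1, so (41/61) = 1.

1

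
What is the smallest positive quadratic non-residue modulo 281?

3

(2/281) = +1, so 2 is a residue.
(3/281) = −1, so 3 is the smallest positive non-residue mod 281.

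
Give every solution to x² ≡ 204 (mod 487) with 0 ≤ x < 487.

211, 276

Since 487 ≡ 3 (mod 4), a square root of 204 is 204^((487+1)/4) = 204^122 mod 487.
Repeated squaring: 204^2≡221, 204^4≡141, 204^8≡401, 204^16≡91, 204^32≡2, 204^64≡4 (mod 487).
204^122 = 204^(64+32+16+8+2) ≡ 276 (mod 487).
Check: 276² = 76176 ≡ 204 (mod 487). The two roots are 211 and 276.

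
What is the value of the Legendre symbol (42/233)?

-1

Pull out 2: since 233 ≡ 1 (mod 8), (2/233) = +1.
Reciprocity: 21 ≡ 1 and 233 ≡ 1 (mod 4), so (21/233) = +(233/21).
Reduce top mod 21: now compute (2/21).
Pull out 2: since 21 ≡ 5 (mod 8), (2/21) = -1.
Reached (1/21) = 1. Collecting the sign flips along the way, the symbol is -1.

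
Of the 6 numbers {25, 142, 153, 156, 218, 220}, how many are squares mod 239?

5

(25/239) = +1 → QR.
(142/239) = +1 → QR.
(153/239) = +1 → QR.
(156/239) = -1 → non-residue.
(218/239) = +1 → QR.
(220/239) = +1 → QR.
Total quadratic residues among the 6: 5.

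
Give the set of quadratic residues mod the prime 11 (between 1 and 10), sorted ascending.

1 3 4 5 9

Square k = 1,…,5 (k and 11−k give the same square):
1²=1, 2²=4, 3²=9, 4²≡5, 5²≡3 (mod 11).
So the quadratic residues mod 11 are {1, 3, 4, 5, 9}.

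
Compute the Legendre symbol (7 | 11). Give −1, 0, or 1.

Reciprocity: 7 ≡ 3 and 11 ≡ 3 (mod 4), so (7/11) = −(11/7).
Reduce top mod 7: now compute (4/7).
Pull out 2^2: since 7 ≡ 7 (mod 8), (2/7) = +1, so (2/7)^2 = +1.
Reached (1/7) = 1. Collecting the sign flips along the way, the symbol is -1.

-1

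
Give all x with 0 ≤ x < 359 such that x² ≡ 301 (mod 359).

Since 359 ≡ 3 (mod 4), a square root of 301 is 301^((359+1)/4) = 301^90 mod 359.
Repeated squaring: 301^2≡133, 301^4≡98, 301^8≡270, 301^16≡23, 301^32≡170, 301^64≡180 (mod 359).
301^90 = 301^(64+16+8+2) ≡ 115 (mod 359).
Check: 115² = 13225 ≡ 301 (mod 359). The two roots are 115 and 244.

115, 244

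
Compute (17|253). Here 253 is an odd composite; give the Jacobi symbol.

Reciprocity: 17 ≡ 1 and 253 ≡ 1 (mod 4), so (17/253) = +(253/17).
Reduce top mod 17: now compute (15/17).
Reciprocity: 15 ≡ 3 and 17 ≡ 1 (mod 4), so (15/17) = +(17/15).
Reduce top mod 15: now compute (2/15).
Pull out 2: since 15 ≡ 7 (mod 8), (2/15) = +1.
Reached (1/15) = 1. Collecting the sign flips along the way, the symbol is +1.

1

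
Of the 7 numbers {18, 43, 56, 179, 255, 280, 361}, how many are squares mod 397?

(18/397) = -1 → non-residue.
(43/397) = +1 → QR.
(56/397) = +1 → QR.
(179/397) = +1 → QR.
(255/397) = +1 → QR.
(280/397) = -1 → non-residue.
(361/397) = +1 → QR.
Total quadratic residues among the 7: 5.

5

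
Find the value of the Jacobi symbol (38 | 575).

Pull out 2: since 575 ≡ 7 (mod 8), (2/575) = +1.
Reciprocity: 19 ≡ 3 and 575 ≡ 3 (mod 4), so (19/575) = −(575/19).
Reduce top mod 19: now compute (5/19).
Reciprocity: 5 ≡ 1 and 19 ≡ 3 (mod 4), so (5/19) = +(19/5).
Reduce top mod 5: now compute (4/5).
Pull out 2^2: since 5 ≡ 5 (mod 8), (2/5) = -1, so (2/5)^2 = +1.
Reached (1/5) = 1. Collecting the sign flips along the way, the symbol is -1.

-1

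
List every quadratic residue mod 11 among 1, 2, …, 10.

Square k = 1,…,5 (k and 11−k give the same square):
1²=1, 2²=4, 3²=9, 4²≡5, 5²≡3 (mod 11).
So the quadratic residues mod 11 are {1, 3, 4, 5, 9}.

1, 3, 4, 5, 9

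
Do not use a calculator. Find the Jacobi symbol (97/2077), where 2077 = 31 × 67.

Reciprocity: 97 ≡ 1 and 2077 ≡ 1 (mod 4), so (97/2077) = +(2077/97).
Reduce top mod 97: now compute (40/97).
Pull out 2^3: since 97 ≡ 1 (mod 8), (2/97) = +1, so (2/97)^3 = +1.
Reciprocity: 5 ≡ 1 and 97 ≡ 1 (mod 4), so (5/97) = +(97/5).
Reduce top mod 5: now compute (2/5).
Pull out 2: since 5 ≡ 5 (mod 8), (2/5) = -1.
Reached (1/5) = 1. Collecting the sign flips along the way, the symbol is -1.

-1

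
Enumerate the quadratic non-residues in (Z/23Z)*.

5 7 10 11 14 15 17 19 20 21 22

Square k = 1,…,11 (k and 23−k give the same square):
1²=1, 2²=4, 3²=9, 4²=16, 5²≡2, 6²≡13, 7²≡3, 8²≡18, 9²≡12, 10²≡8, 11²≡6 (mod 23).
The residues are {1, 2, 3, 4, 6, 8, 9, 12, 13, 16, 18}; the non-residues are the remaining 11 nonzero classes.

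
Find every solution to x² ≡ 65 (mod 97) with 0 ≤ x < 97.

29, 68

97 ≡ 1 (mod 4), so we find a root by search.
Trying successive values, 29² = 841 ≡ 65 (mod 97). The other root is 97 − 29 = 68.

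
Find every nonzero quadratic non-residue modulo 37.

Square k = 1,…,18 (k and 37−k give the same square):
1²=1, 2²=4, 3²=9, 4²=16, 5²=25, 6²=36, 7²≡12, 8²≡27, 9²≡7, 10²≡26, 11²≡10, 12²≡33, 13²≡21, 14²≡11, 15²≡3, 16²≡34, 17²≡30, 18²≡28 (mod 37).
The residues are {1, 3, 4, 7, 9, 10, 11, 12, 16, 21, 25, 26, 27, 28, 30, 33, 34, 36}; the non-residues are the remaining 18 nonzero classes.

2, 5, 6, 8, 13, 14, 15, 17, 18, 19, 20, 22, 23, 24, 29, 31, 32, 35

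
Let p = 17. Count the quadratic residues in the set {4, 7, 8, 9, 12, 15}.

(4/17) = +1 → QR.
(7/17) = -1 → non-residue.
(8/17) = +1 → QR.
(9/17) = +1 → QR.
(12/17) = -1 → non-residue.
(15/17) = +1 → QR.
Total quadratic residues among the 6: 4.

4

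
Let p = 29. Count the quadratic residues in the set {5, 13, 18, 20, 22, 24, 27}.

(5/29) = +1 → QR.
(13/29) = +1 → QR.
(18/29) = -1 → non-residue.
(20/29) = +1 → QR.
(22/29) = +1 → QR.
(24/29) = +1 → QR.
(27/29) = -1 → non-residue.
Total quadratic residues among the 7: 5.

5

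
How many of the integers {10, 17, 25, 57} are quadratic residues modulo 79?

(10/79) = +1 → QR.
(17/79) = -1 → non-residue.
(25/79) = +1 → QR.
(57/79) = -1 → non-residue.
Total quadratic residues among the 4: 2.

2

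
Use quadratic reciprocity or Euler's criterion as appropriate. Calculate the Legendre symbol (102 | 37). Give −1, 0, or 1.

First reduce: 102 ≡ 28 (mod 37).
Pull out 2^2: since 37 ≡ 5 (mod 8), (2/37) = -1, so (2/37)^2 = +1.
Reciprocity: 7 ≡ 3 and 37 ≡ 1 (mod 4), so (7/37) = +(37/7).
Reduce top mod 7: now compute (2/7).
Pull out 2: since 7 ≡ 7 (mod 8), (2/7) = +1.
Reached (1/7) = 1. Collecting the sign flips along the way, the symbol is +1.

1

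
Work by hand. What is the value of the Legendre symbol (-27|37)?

First reduce: -27 ≡ 10 (mod 37).
Pull out 2: since 37 ≡ 5 (mod 8), (2/37) = -1.
Reciprocity: 5 ≡ 1 and 37 ≡ 1 (mod 4), so (5/37) = +(37/5).
Reduce top mod 5: now compute (2/5).
Pull out 2: since 5 ≡ 5 (mod 8), (2/5) = -1.
Reached (1/5) = 1. Collecting the sign flips along the way, the symbol is +1.

1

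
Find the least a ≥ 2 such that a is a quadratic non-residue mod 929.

(2/929) = +1, so 2 is a residue.
(3/929) = −1, so 3 is the smallest positive non-residue mod 929.

3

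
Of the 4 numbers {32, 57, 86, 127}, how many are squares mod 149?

(32/149) = -1 → non-residue.
(57/149) = -1 → non-residue.
(86/149) = +1 → QR.
(127/149) = +1 → QR.
Total quadratic residues among the 4: 2.

2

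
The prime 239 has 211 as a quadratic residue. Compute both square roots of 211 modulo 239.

51, 188

Since 239 ≡ 3 (mod 4), a square root of 211 is 211^((239+1)/4) = 211^60 mod 239.
Repeated squaring: 211^2≡67, 211^4≡187, 211^8≡75, 211^16≡128, 211^32≡132 (mod 239).
211^60 = 211^(32+16+8+4) ≡ 51 (mod 239).
Check: 51² = 2601 ≡ 211 (mod 239). The two roots are 51 and 188.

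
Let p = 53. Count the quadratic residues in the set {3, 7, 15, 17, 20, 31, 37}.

4

(3/53) = -1 → non-residue.
(7/53) = +1 → QR.
(15/53) = +1 → QR.
(17/53) = +1 → QR.
(20/53) = -1 → non-residue.
(31/53) = -1 → non-residue.
(37/53) = +1 → QR.
Total quadratic residues among the 7: 4.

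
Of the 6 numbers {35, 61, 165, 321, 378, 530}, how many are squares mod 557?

2

(35/557) = -1 → non-residue.
(61/557) = -1 → non-residue.
(165/557) = -1 → non-residue.
(321/557) = +1 → QR.
(378/557) = +1 → QR.
(530/557) = -1 → non-residue.
Total quadratic residues among the 6: 2.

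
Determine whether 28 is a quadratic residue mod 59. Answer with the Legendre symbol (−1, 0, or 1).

Pull out 2^2: since 59 ≡ 3 (mod 8), (2/59) = -1, so (2/59)^2 = +1.
Reciprocity: 7 ≡ 3 and 59 ≡ 3 (mod 4), so (7/59) = −(59/7).
Reduce top mod 7: now compute (3/7).
Reciprocity: 3 ≡ 3 and 7 ≡ 3 (mod 4), so (3/7) = −(7/3).
Reduce top mod 3: now compute (1/3).
Reached (1/3) = 1. Collecting the sign flips along the way, the symbol is +1.

1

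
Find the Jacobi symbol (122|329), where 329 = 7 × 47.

-1

Pull out 2: since 329 ≡ 1 (mod 8), (2/329) = +1.
Reciprocity: 61 ≡ 1 and 329 ≡ 1 (mod 4), so (61/329) = +(329/61).
Reduce top mod 61: now compute (24/61).
Pull out 2^3: since 61 ≡ 5 (mod 8), (2/61) = -1, so (2/61)^3 = -1.
Reciprocity: 3 ≡ 3 and 61 ≡ 1 (mod 4), so (3/61) = +(61/3).
Reduce top mod 3: now compute (1/3).
Reached (1/3) = 1. Collecting the sign flips along the way, the symbol is -1.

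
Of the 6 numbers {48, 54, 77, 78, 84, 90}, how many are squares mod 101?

4

(48/101) = -1 → non-residue.
(54/101) = +1 → QR.
(77/101) = +1 → QR.
(78/101) = +1 → QR.
(84/101) = +1 → QR.
(90/101) = -1 → non-residue.
Total quadratic residues among the 6: 4.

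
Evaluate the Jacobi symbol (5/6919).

1

Reciprocity: 5 ≡ 1 and 6919 ≡ 3 (mod 4), so (5/6919) = +(6919/5).
Reduce top mod 5: now compute (4/5).
Pull out 2^2: since 5 ≡ 5 (mod 8), (2/5) = -1, so (2/5)^2 = +1.
Reached (1/5) = 1. Collecting the sign flips along the way, the symbol is +1.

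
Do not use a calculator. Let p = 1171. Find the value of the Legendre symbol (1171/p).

First reduce: 1171 ≡ 0 (mod 1171).
Top reduces to 0: gcd > 1, so the symbol is 0.

0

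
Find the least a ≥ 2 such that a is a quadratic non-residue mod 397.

(2/397) = −1, so 2 is the smallest positive non-residue mod 397.

2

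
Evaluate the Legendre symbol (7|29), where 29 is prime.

Reciprocity: 7 ≡ 3 and 29 ≡ 1 (mod 4), so (7/29) = +(29/7).
Reduce top mod 7: now compute (1/7).
Reached (1/7) = 1. Collecting the sign flips along the way, the symbol is +1.

1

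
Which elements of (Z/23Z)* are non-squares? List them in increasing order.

Square k = 1,…,11 (k and 23−k give the same square):
1²=1, 2²=4, 3²=9, 4²=16, 5²≡2, 6²≡13, 7²≡3, 8²≡18, 9²≡12, 10²≡8, 11²≡6 (mod 23).
The residues are {1, 2, 3, 4, 6, 8, 9, 12, 13, 16, 18}; the non-residues are the remaining 11 nonzero classes.

5,7,10,11,14,15,17,19,20,21,22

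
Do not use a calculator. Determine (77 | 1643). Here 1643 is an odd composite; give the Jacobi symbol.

Reciprocity: 77 ≡ 1 and 1643 ≡ 3 (mod 4), so (77/1643) = +(1643/77).
Reduce top mod 77: now compute (26/77).
Pull out 2: since 77 ≡ 5 (mod 8), (2/77) = -1.
Reciprocity: 13 ≡ 1 and 77 ≡ 1 (mod 4), so (13/77) = +(77/13).
Reduce top mod 13: now compute (12/13).
Pull out 2^2: since 13 ≡ 5 (mod 8), (2/13) = -1, so (2/13)^2 = +1.
Reciprocity: 3 ≡ 3 and 13 ≡ 1 (mod 4), so (3/13) = +(13/3).
Reduce top mod 3: now compute (1/3).
Reached (1/3) = 1. Collecting the sign flips along the way, the symbol is -1.

-1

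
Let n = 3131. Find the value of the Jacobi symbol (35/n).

-1

Reciprocity: 35 ≡ 3 and 3131 ≡ 3 (mod 4), so (35/3131) = −(3131/35).
Reduce top mod 35: now compute (16/35).
Pull out 2^4: since 35 ≡ 3 (mod 8), (2/35) = -1, so (2/35)^4 = +1.
Reached (1/35) = 1. Collecting the sign flips along the way, the symbol is -1.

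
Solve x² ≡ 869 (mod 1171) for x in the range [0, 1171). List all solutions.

Since 1171 ≡ 3 (mod 4), a square root of 869 is 869^((1171+1)/4) = 869^293 mod 1171.
Repeated squaring: 869^2≡1037, 869^4≡391, 869^8≡651, 869^16≡1070, 869^32≡833, 869^64≡657, 869^128≡721, 869^256≡1088 (mod 1171).
869^293 = 869^(256+32+4+1) ≡ 1089 (mod 1171).
Check: 1089² = 1185921 ≡ 869 (mod 1171). The two roots are 82 and 1089.

82, 1089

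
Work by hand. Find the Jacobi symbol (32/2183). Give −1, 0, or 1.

1

Pull out 2^5: since 2183 ≡ 7 (mod 8), (2/2183) = +1, so (2/2183)^5 = +1.
Reached (1/2183) = 1. Collecting the sign flips along the way, the symbol is +1.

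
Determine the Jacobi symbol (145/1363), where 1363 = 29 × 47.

Reciprocity: 145 ≡ 1 and 1363 ≡ 3 (mod 4), so (145/1363) = +(1363/145).
Reduce top mod 145: now compute (58/145).
Pull out 2: since 145 ≡ 1 (mod 8), (2/145) = +1.
Reciprocity: 29 ≡ 1 and 145 ≡ 1 (mod 4), so (29/145) = +(145/29).
Reduce top mod 29: now compute (0/29).
Top reduces to 0: gcd > 1, so the symbol is 0.

0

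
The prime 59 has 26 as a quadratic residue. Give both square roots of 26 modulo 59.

Since 59 ≡ 3 (mod 4), a square root of 26 is 26^((59+1)/4) = 26^15 mod 59.
Repeated squaring: 26^2≡27, 26^4≡21, 26^8≡28 (mod 59).
26^15 = 26^(8+4+2+1) ≡ 12 (mod 59).
Check: 12² = 144 ≡ 26 (mod 59). The two roots are 12 and 47.

12, 47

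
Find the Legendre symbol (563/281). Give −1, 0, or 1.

Euler's criterion: (563/281) ≡ 1^140 (mod 281).
1^2 ≡ 1 (mod 281)
1^4 ≡ 1 (mod 281)
1^8 ≡ 1 (mod 281)
1^16 ≡ 1 (mod 281)
1^32 ≡ 1 (mod 281)
1^64 ≡ 1 (mod 281)
1^128 ≡ 1 (mod 281)
1^140 = 1^(128+8+4) ≡ 1 (mod 281).
Result is 1, so (563/281) = 1.

1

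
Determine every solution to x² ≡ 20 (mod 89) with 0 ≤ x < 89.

38, 51

89 ≡ 1 (mod 4), so we find a root by search.
Trying successive values, 38² = 1444 ≡ 20 (mod 89). The other root is 89 − 38 = 51.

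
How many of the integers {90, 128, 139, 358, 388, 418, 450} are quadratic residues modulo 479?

(90/479) = +1 → QR.
(128/479) = +1 → QR.
(139/479) = +1 → QR.
(358/479) = -1 → non-residue.
(388/479) = +1 → QR.
(418/479) = -1 → non-residue.
(450/479) = +1 → QR.
Total quadratic residues among the 7: 5.

5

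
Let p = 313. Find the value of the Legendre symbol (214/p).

1

Pull out 2: since 313 ≡ 1 (mod 8), (2/313) = +1.
Reciprocity: 107 ≡ 3 and 313 ≡ 1 (mod 4), so (107/313) = +(313/107).
Reduce top mod 107: now compute (99/107).
Reciprocity: 99 ≡ 3 and 107 ≡ 3 (mod 4), so (99/107) = −(107/99).
Reduce top mod 99: now compute (8/99).
Pull out 2^3: since 99 ≡ 3 (mod 8), (2/99) = -1, so (2/99)^3 = -1.
Reached (1/99) = 1. Collecting the sign flips along the way, the symbol is +1.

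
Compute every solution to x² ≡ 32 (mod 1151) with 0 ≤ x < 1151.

Since 1151 ≡ 3 (mod 4), a square root of 32 is 32^((1151+1)/4) = 32^288 mod 1151.
Repeated squaring: 32^2≡1024, 32^4≡15, 32^8≡225, 32^16≡1132, 32^32≡361, 32^64≡258, 32^128≡957, 32^256≡804 (mod 1151).
32^288 = 32^(256+32) ≡ 192 (mod 1151).
Check: 192² = 36864 ≡ 32 (mod 1151). The two roots are 192 and 959.

192, 959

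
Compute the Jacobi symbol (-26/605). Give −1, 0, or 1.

1

First reduce: -26 ≡ 579 (mod 605).
Reciprocity: 579 ≡ 3 and 605 ≡ 1 (mod 4), so (579/605) = +(605/579).
Reduce top mod 579: now compute (26/579).
Pull out 2: since 579 ≡ 3 (mod 8), (2/579) = -1.
Reciprocity: 13 ≡ 1 and 579 ≡ 3 (mod 4), so (13/579) = +(579/13).
Reduce top mod 13: now compute (7/13).
Reciprocity: 7 ≡ 3 and 13 ≡ 1 (mod 4), so (7/13) = +(13/7).
Reduce top mod 7: now compute (6/7).
Pull out 2: since 7 ≡ 7 (mod 8), (2/7) = +1.
Reciprocity: 3 ≡ 3 and 7 ≡ 3 (mod 4), so (3/7) = −(7/3).
Reduce top mod 3: now compute (1/3).
Reached (1/3) = 1. Collecting the sign flips along the way, the symbol is +1.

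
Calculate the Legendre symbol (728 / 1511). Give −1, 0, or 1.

Pull out 2^3: since 1511 ≡ 7 (mod 8), (2/1511) = +1, so (2/1511)^3 = +1.
Reciprocity: 91 ≡ 3 and 1511 ≡ 3 (mod 4), so (91/1511) = −(1511/91).
Reduce top mod 91: now compute (55/91).
Reciprocity: 55 ≡ 3 and 91 ≡ 3 (mod 4), so (55/91) = −(91/55).
Reduce top mod 55: now compute (36/55).
Pull out 2^2: since 55 ≡ 7 (mod 8), (2/55) = +1, so (2/55)^2 = +1.
Reciprocity: 9 ≡ 1 and 55 ≡ 3 (mod 4), so (9/55) = +(55/9).
Reduce top mod 9: now compute (1/9).
Reached (1/9) = 1. Collecting the sign flips along the way, the symbol is +1.

1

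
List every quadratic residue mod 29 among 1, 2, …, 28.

Square k = 1,…,14 (k and 29−k give the same square):
1²=1, 2²=4, 3²=9, 4²=16, 5²=25, 6²≡7, 7²≡20, 8²≡6, 9²≡23, 10²≡13, 11²≡5, 12²≡28, 13²≡24, 14²≡22 (mod 29).
So the quadratic residues mod 29 are {1, 4, 5, 6, 7, 9, 13, 16, 20, 22, 23, 24, 25, 28}.

1 4 5 6 7 9 13 16 20 22 23 24 25 28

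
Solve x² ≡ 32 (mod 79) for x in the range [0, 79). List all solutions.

36, 43

Since 79 ≡ 3 (mod 4), a square root of 32 is 32^((79+1)/4) = 32^20 mod 79.
Repeated squaring: 32^2≡76, 32^4≡9, 32^8≡2, 32^16≡4 (mod 79).
32^20 = 32^(16+4) ≡ 36 (mod 79).
Check: 36² = 1296 ≡ 32 (mod 79). The two roots are 36 and 43.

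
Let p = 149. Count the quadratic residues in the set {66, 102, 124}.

2

(66/149) = -1 → non-residue.
(102/149) = +1 → QR.
(124/149) = +1 → QR.
Total quadratic residues among the 3: 2.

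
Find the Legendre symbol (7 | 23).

Reciprocity: 7 ≡ 3 and 23 ≡ 3 (mod 4), so (7/23) = −(23/7).
Reduce top mod 7: now compute (2/7).
Pull out 2: since 7 ≡ 7 (mod 8), (2/7) = +1.
Reached (1/7) = 1. Collecting the sign flips along the way, the symbol is -1.

-1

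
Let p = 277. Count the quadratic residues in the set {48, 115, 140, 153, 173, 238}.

(48/277) = +1 → QR.
(115/277) = -1 → non-residue.
(140/277) = -1 → non-residue.
(153/277) = -1 → non-residue.
(173/277) = -1 → non-residue.
(238/277) = +1 → QR.
Total quadratic residues among the 6: 2.

2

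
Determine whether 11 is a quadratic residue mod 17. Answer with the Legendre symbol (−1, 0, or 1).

-1

Euler's criterion: (11/17) ≡ 11^8 (mod 17).
11^2 ≡ 2 (mod 17)
11^4 ≡ 4 (mod 17)
11^8 ≡ 16 (mod 17)
11^8 = 11^(8) ≡ 16 (mod 17).
Result is 16 ≡ −1, so (11/17) = −1.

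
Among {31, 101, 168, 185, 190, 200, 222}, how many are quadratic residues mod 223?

3

(31/223) = +1 → QR.
(101/223) = +1 → QR.
(168/223) = -1 → non-residue.
(185/223) = -1 → non-residue.
(190/223) = -1 → non-residue.
(200/223) = +1 → QR.
(222/223) = -1 → non-residue.
Total quadratic residues among the 7: 3.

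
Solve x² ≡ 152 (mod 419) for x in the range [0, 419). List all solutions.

Since 419 ≡ 3 (mod 4), a square root of 152 is 152^((419+1)/4) = 152^105 mod 419.
Repeated squaring: 152^2≡59, 152^4≡129, 152^8≡300, 152^16≡334, 152^32≡102, 152^64≡348 (mod 419).
152^105 = 152^(64+32+8+1) ≡ 69 (mod 419).
Check: 69² = 4761 ≡ 152 (mod 419). The two roots are 69 and 350.

69, 350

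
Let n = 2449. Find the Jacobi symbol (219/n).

Reciprocity: 219 ≡ 3 and 2449 ≡ 1 (mod 4), so (219/2449) = +(2449/219).
Reduce top mod 219: now compute (40/219).
Pull out 2^3: since 219 ≡ 3 (mod 8), (2/219) = -1, so (2/219)^3 = -1.
Reciprocity: 5 ≡ 1 and 219 ≡ 3 (mod 4), so (5/219) = +(219/5).
Reduce top mod 5: now compute (4/5).
Pull out 2^2: since 5 ≡ 5 (mod 8), (2/5) = -1, so (2/5)^2 = +1.
Reached (1/5) = 1. Collecting the sign flips along the way, the symbol is -1.

-1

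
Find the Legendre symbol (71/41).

-1

First reduce: 71 ≡ 30 (mod 41).
Pull out 2: since 41 ≡ 1 (mod 8), (2/41) = +1.
Reciprocity: 15 ≡ 3 and 41 ≡ 1 (mod 4), so (15/41) = +(41/15).
Reduce top mod 15: now compute (11/15).
Reciprocity: 11 ≡ 3 and 15 ≡ 3 (mod 4), so (11/15) = −(15/11).
Reduce top mod 11: now compute (4/11).
Pull out 2^2: since 11 ≡ 3 (mod 8), (2/11) = -1, so (2/11)^2 = +1.
Reached (1/11) = 1. Collecting the sign flips along the way, the symbol is -1.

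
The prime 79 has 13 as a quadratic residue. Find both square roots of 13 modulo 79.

Since 79 ≡ 3 (mod 4), a square root of 13 is 13^((79+1)/4) = 13^20 mod 79.
Repeated squaring: 13^2≡11, 13^4≡42, 13^8≡26, 13^16≡44 (mod 79).
13^20 = 13^(16+4) ≡ 31 (mod 79).
Check: 31² = 961 ≡ 13 (mod 79). The two roots are 31 and 48.

31, 48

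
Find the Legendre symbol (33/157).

1

Reciprocity: 33 ≡ 1 and 157 ≡ 1 (mod 4), so (33/157) = +(157/33).
Reduce top mod 33: now compute (25/33).
Reciprocity: 25 ≡ 1 and 33 ≡ 1 (mod 4), so (25/33) = +(33/25).
Reduce top mod 25: now compute (8/25).
Pull out 2^3: since 25 ≡ 1 (mod 8), (2/25) = +1, so (2/25)^3 = +1.
Reached (1/25) = 1. Collecting the sign flips along the way, the symbol is +1.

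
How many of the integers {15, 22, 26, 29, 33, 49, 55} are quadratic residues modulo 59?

5

(15/59) = +1 → QR.
(22/59) = +1 → QR.
(26/59) = +1 → QR.
(29/59) = +1 → QR.
(33/59) = -1 → non-residue.
(49/59) = +1 → QR.
(55/59) = -1 → non-residue.
Total quadratic residues among the 7: 5.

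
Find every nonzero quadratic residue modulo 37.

1 3 4 7 9 10 11 12 16 21 25 26 27 28 30 33 34 36

Square k = 1,…,18 (k and 37−k give the same square):
1²=1, 2²=4, 3²=9, 4²=16, 5²=25, 6²=36, 7²≡12, 8²≡27, 9²≡7, 10²≡26, 11²≡10, 12²≡33, 13²≡21, 14²≡11, 15²≡3, 16²≡34, 17²≡30, 18²≡28 (mod 37).
So the quadratic residues mod 37 are {1, 3, 4, 7, 9, 10, 11, 12, 16, 21, 25, 26, 27, 28, 30, 33, 34, 36}.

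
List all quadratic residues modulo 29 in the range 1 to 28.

Square k = 1,…,14 (k and 29−k give the same square):
1²=1, 2²=4, 3²=9, 4²=16, 5²=25, 6²≡7, 7²≡20, 8²≡6, 9²≡23, 10²≡13, 11²≡5, 12²≡28, 13²≡24, 14²≡22 (mod 29).
So the quadratic residues mod 29 are {1, 4, 5, 6, 7, 9, 13, 16, 20, 22, 23, 24, 25, 28}.

1,4,5,6,7,9,13,16,20,22,23,24,25,28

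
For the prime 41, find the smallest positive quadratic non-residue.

(2/41) = +1, so 2 is a residue.
(3/41) = −1, so 3 is the smallest positive non-residue mod 41.

3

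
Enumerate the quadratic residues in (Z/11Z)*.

1, 3, 4, 5, 9

Square k = 1,…,5 (k and 11−k give the same square):
1²=1, 2²=4, 3²=9, 4²≡5, 5²≡3 (mod 11).
So the quadratic residues mod 11 are {1, 3, 4, 5, 9}.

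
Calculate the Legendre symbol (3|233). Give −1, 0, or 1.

-1

Reciprocity: 3 ≡ 3 and 233 ≡ 1 (mod 4), so (3/233) = +(233/3).
Reduce top mod 3: now compute (2/3).
Pull out 2: since 3 ≡ 3 (mod 8), (2/3) = -1.
Reached (1/3) = 1. Collecting the sign flips along the way, the symbol is -1.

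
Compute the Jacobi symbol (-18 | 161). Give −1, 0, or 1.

1

First reduce: -18 ≡ 143 (mod 161).
Reciprocity: 143 ≡ 3 and 161 ≡ 1 (mod 4), so (143/161) = +(161/143).
Reduce top mod 143: now compute (18/143).
Pull out 2: since 143 ≡ 7 (mod 8), (2/143) = +1.
Reciprocity: 9 ≡ 1 and 143 ≡ 3 (mod 4), so (9/143) = +(143/9).
Reduce top mod 9: now compute (8/9).
Pull out 2^3: since 9 ≡ 1 (mod 8), (2/9) = +1, so (2/9)^3 = +1.
Reached (1/9) = 1. Collecting the sign flips along the way, the symbol is +1.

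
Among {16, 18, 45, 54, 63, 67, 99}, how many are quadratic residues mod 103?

(16/103) = +1 → QR.
(18/103) = +1 → QR.
(45/103) = -1 → non-residue.
(54/103) = -1 → non-residue.
(63/103) = +1 → QR.
(67/103) = -1 → non-residue.
(99/103) = -1 → non-residue.
Total quadratic residues among the 7: 3.

3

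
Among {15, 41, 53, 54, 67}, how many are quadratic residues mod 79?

(15/79) = -1 → non-residue.
(41/79) = -1 → non-residue.
(53/79) = -1 → non-residue.
(54/79) = -1 → non-residue.
(67/79) = +1 → QR.
Total quadratic residues among the 5: 1.

1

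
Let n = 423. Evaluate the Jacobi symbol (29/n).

Reciprocity: 29 ≡ 1 and 423 ≡ 3 (mod 4), so (29/423) = +(423/29).
Reduce top mod 29: now compute (17/29).
Reciprocity: 17 ≡ 1 and 29 ≡ 1 (mod 4), so (17/29) = +(29/17).
Reduce top mod 17: now compute (12/17).
Pull out 2^2: since 17 ≡ 1 (mod 8), (2/17) = +1, so (2/17)^2 = +1.
Reciprocity: 3 ≡ 3 and 17 ≡ 1 (mod 4), so (3/17) = +(17/3).
Reduce top mod 3: now compute (2/3).
Pull out 2: since 3 ≡ 3 (mod 8), (2/3) = -1.
Reached (1/3) = 1. Collecting the sign flips along the way, the symbol is -1.

-1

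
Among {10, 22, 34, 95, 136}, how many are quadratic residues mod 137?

(10/137) = -1 → non-residue.
(22/137) = +1 → QR.
(34/137) = +1 → QR.
(95/137) = -1 → non-residue.
(136/137) = +1 → QR.
Total quadratic residues among the 5: 3.

3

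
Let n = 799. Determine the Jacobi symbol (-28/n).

First reduce: -28 ≡ 771 (mod 799).
Reciprocity: 771 ≡ 3 and 799 ≡ 3 (mod 4), so (771/799) = −(799/771).
Reduce top mod 771: now compute (28/771).
Pull out 2^2: since 771 ≡ 3 (mod 8), (2/771) = -1, so (2/771)^2 = +1.
Reciprocity: 7 ≡ 3 and 771 ≡ 3 (mod 4), so (7/771) = −(771/7).
Reduce top mod 7: now compute (1/7).
Reached (1/7) = 1. Collecting the sign flips along the way, the symbol is +1.

1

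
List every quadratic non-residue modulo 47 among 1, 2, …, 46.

Square k = 1,…,23 (k and 47−k give the same square):
1²=1, 2²=4, 3²=9, 4²=16, 5²=25, 6²=36, 7²≡2, 8²≡17, 9²≡34, 10²≡6, 11²≡27, 12²≡3, 13²≡28, 14²≡8, 15²≡37, 16²≡21, 17²≡7, 18²≡42, 19²≡32, 20²≡24, 21²≡18, 22²≡14, 23²≡12 (mod 47).
The residues are {1, 2, 3, 4, 6, 7, 8, 9, 12, 14, 16, 17, 18, 21, 24, 25, 27, 28, 32, 34, 36, 37, 42}; the non-residues are the remaining 23 nonzero classes.

5, 10, 11, 13, 15, 19, 20, 22, 23, 26, 29, 30, 31, 33, 35, 38, 39, 40, 41, 43, 44, 45, 46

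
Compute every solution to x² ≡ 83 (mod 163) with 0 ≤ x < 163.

75, 88

Since 163 ≡ 3 (mod 4), a square root of 83 is 83^((163+1)/4) = 83^41 mod 163.
Repeated squaring: 83^2≡43, 83^4≡56, 83^8≡39, 83^16≡54, 83^32≡145 (mod 163).
83^41 = 83^(32+8+1) ≡ 88 (mod 163).
Check: 88² = 7744 ≡ 83 (mod 163). The two roots are 75 and 88.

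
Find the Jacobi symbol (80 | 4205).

0

Pull out 2^4: since 4205 ≡ 5 (mod 8), (2/4205) = -1, so (2/4205)^4 = +1.
Reciprocity: 5 ≡ 1 and 4205 ≡ 1 (mod 4), so (5/4205) = +(4205/5).
Reduce top mod 5: now compute (0/5).
Top reduces to 0: gcd > 1, so the symbol is 0.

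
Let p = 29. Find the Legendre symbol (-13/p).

1

Euler's criterion: (-13/29) ≡ 16^14 (mod 29).
16^2 ≡ 24 (mod 29)
16^4 ≡ 25 (mod 29)
16^8 ≡ 16 (mod 29)
16^14 = 16^(8+4+2) ≡ 1 (mod 29).
Result is 1, so (-13/29) = 1.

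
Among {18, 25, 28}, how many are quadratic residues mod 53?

2

(18/53) = -1 → non-residue.
(25/53) = +1 → QR.
(28/53) = +1 → QR.
Total quadratic residues among the 3: 2.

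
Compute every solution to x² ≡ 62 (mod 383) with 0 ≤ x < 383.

71, 312

Since 383 ≡ 3 (mod 4), a square root of 62 is 62^((383+1)/4) = 62^96 mod 383.
Repeated squaring: 62^2≡14, 62^4≡196, 62^8≡116, 62^16≡51, 62^32≡303, 62^64≡272 (mod 383).
62^96 = 62^(64+32) ≡ 71 (mod 383).
Check: 71² = 5041 ≡ 62 (mod 383). The two roots are 71 and 312.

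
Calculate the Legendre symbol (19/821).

1

Reciprocity: 19 ≡ 3 and 821 ≡ 1 (mod 4), so (19/821) = +(821/19).
Reduce top mod 19: now compute (4/19).
Pull out 2^2: since 19 ≡ 3 (mod 8), (2/19) = -1, so (2/19)^2 = +1.
Reached (1/19) = 1. Collecting the sign flips along the way, the symbol is +1.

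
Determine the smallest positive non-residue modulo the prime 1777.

(2/1777) = +1, so 2 is a residue.
(3/1777) = +1, so 3 is a residue.
(4/1777) = +1, so 4 is a residue.
(5/1777) = −1, so 5 is the smallest positive non-residue mod 1777.

5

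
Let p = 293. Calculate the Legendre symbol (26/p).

Euler's criterion: (26/293) ≡ 26^146 (mod 293).
26^2 ≡ 90 (mod 293)
26^4 ≡ 189 (mod 293)
26^8 ≡ 268 (mod 293)
26^16 ≡ 39 (mod 293)
26^32 ≡ 56 (mod 293)
26^64 ≡ 206 (mod 293)
26^128 ≡ 244 (mod 293)
26^146 = 26^(128+16+2) ≡ 1 (mod 293).
Result is 1, so (26/293) = 1.

1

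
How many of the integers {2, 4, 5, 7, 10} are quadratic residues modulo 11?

(2/11) = -1 → non-residue.
(4/11) = +1 → QR.
(5/11) = +1 → QR.
(7/11) = -1 → non-residue.
(10/11) = -1 → non-residue.
Total quadratic residues among the 5: 2.

2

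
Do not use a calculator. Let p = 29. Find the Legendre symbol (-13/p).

1

First reduce: -13 ≡ 16 (mod 29).
Pull out 2^4: since 29 ≡ 5 (mod 8), (2/29) = -1, so (2/29)^4 = +1.
Reached (1/29) = 1. Collecting the sign flips along the way, the symbol is +1.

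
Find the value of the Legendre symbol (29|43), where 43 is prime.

-1

Reciprocity: 29 ≡ 1 and 43 ≡ 3 (mod 4), so (29/43) = +(43/29).
Reduce top mod 29: now compute (14/29).
Pull out 2: since 29 ≡ 5 (mod 8), (2/29) = -1.
Reciprocity: 7 ≡ 3 and 29 ≡ 1 (mod 4), so (7/29) = +(29/7).
Reduce top mod 7: now compute (1/7).
Reached (1/7) = 1. Collecting the sign flips along the way, the symbol is -1.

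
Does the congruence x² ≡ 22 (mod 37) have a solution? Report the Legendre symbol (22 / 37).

Euler's criterion: (22/37) ≡ 22^18 (mod 37).
22^2 ≡ 3 (mod 37)
22^4 ≡ 9 (mod 37)
22^8 ≡ 7 (mod 37)
22^16 ≡ 12 (mod 37)
22^18 = 22^(16+2) ≡ 36 (mod 37).
Result is 36 ≡ −1, so (22/37) = −1.

-1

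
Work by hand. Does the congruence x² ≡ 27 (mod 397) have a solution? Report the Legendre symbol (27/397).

Euler's criterion: (27/397) ≡ 27^198 (mod 397).
27^2 ≡ 332 (mod 397)
27^4 ≡ 255 (mod 397)
27^8 ≡ 314 (mod 397)
27^16 ≡ 140 (mod 397)
27^32 ≡ 147 (mod 397)
27^64 ≡ 171 (mod 397)
27^128 ≡ 260 (mod 397)
27^198 = 27^(128+64+4+2) ≡ 1 (mod 397).
Result is 1, so (27/397) = 1.

1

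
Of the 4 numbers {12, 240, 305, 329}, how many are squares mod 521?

0

(12/521) = -1 → non-residue.
(240/521) = -1 → non-residue.
(305/521) = -1 → non-residue.
(329/521) = -1 → non-residue.
Total quadratic residues among the 4: 0.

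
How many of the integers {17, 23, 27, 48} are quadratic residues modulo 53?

1

(17/53) = +1 → QR.
(23/53) = -1 → non-residue.
(27/53) = -1 → non-residue.
(48/53) = -1 → non-residue.
Total quadratic residues among the 4: 1.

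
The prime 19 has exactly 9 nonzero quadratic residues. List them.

1,4,5,6,7,9,11,16,17

Square k = 1,…,9 (k and 19−k give the same square):
1²=1, 2²=4, 3²=9, 4²=16, 5²≡6, 6²≡17, 7²≡11, 8²≡7, 9²≡5 (mod 19).
So the quadratic residues mod 19 are {1, 4, 5, 6, 7, 9, 11, 16, 17}.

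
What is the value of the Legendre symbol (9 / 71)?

Reciprocity: 9 ≡ 1 and 71 ≡ 3 (mod 4), so (9/71) = +(71/9).
Reduce top mod 9: now compute (8/9).
Pull out 2^3: since 9 ≡ 1 (mod 8), (2/9) = +1, so (2/9)^3 = +1.
Reached (1/9) = 1. Collecting the sign flips along the way, the symbol is +1.

1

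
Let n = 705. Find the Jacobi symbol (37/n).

-1

Reciprocity: 37 ≡ 1 and 705 ≡ 1 (mod 4), so (37/705) = +(705/37).
Reduce top mod 37: now compute (2/37).
Pull out 2: since 37 ≡ 5 (mod 8), (2/37) = -1.
Reached (1/37) = 1. Collecting the sign flips along the way, the symbol is -1.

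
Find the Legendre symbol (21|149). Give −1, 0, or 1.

Reciprocity: 21 ≡ 1 and 149 ≡ 1 (mod 4), so (21/149) = +(149/21).
Reduce top mod 21: now compute (2/21).
Pull out 2: since 21 ≡ 5 (mod 8), (2/21) = -1.
Reached (1/21) = 1. Collecting the sign flips along the way, the symbol is -1.

-1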